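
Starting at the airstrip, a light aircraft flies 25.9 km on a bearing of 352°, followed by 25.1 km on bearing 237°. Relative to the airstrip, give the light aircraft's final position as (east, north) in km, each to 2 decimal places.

Leg 1 (352°, 25.9 km): east 25.9 sin 352° = -3.60, north 25.9 cos 352° = 25.65
Leg 2 (237°, 25.1 km): east 25.1 sin 237° = -21.05, north 25.1 cos 237° = -13.67
Summing: -24.66 km east, 11.98 km north → (-24.66, 11.98).

(-24.66, 11.98)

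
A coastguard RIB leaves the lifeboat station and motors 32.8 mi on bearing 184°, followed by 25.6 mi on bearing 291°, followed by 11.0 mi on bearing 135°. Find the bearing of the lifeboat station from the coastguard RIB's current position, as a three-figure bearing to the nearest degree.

030°

Leg 1 (184°, 32.8 mi): east 32.8 sin 184° = -2.29, north 32.8 cos 184° = -32.72
Leg 2 (291°, 25.6 mi): east 25.6 sin 291° = -23.90, north 25.6 cos 291° = 9.17
Leg 3 (135°, 11.0 mi): east 11.0 sin 135° = 7.78, north 11.0 cos 135° = -7.78
Net displacement: -18.41 east, -31.32 north. Direction back to start is (18.41, 31.32): bearing = atan2(18.41, 31.32) mod 360° = 30.44° ≈ 030°.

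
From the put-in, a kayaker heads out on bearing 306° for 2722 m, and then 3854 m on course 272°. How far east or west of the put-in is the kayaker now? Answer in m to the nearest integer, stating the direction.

Leg 1 (306°, 2722 m): east 2722 sin 306° = -2202.14, north 2722 cos 306° = 1599.95
Leg 2 (272°, 3854 m): east 3854 sin 272° = -3851.65, north 3854 cos 272° = 134.50
Net east component: -6053.80 m.

6054 m west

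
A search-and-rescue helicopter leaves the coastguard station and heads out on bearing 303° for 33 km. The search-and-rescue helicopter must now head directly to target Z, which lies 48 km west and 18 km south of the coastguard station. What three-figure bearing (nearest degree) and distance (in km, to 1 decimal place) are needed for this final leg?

209°, 41.3 km

Leg 1 (303°, 33 km): east 33 sin 303° = -27.68, north 33 cos 303° = 17.97
Current position: (-27.68, 17.97). Target: (-48, -18). Remaining: Δeast = -20.32, Δnorth = -35.97.
Bearing = atan2(-20.32, -35.97) mod 360° = 209.47°; distance = √((-20.32)² + (-35.97)²) = 41.317 km.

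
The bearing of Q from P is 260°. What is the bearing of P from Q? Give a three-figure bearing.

080°

Back-bearing = 260° − 180° = 080°.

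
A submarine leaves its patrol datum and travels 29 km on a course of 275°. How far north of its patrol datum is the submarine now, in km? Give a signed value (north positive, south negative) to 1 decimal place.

Leg 1 (275°, 29 km): east 29 sin 275° = -28.89, north 29 cos 275° = 2.53
Net north component: 2.53 km.

2.5 km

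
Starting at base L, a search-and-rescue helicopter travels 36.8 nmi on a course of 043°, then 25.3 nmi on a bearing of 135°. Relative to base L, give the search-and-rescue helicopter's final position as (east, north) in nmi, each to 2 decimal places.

Leg 1 (043°, 36.8 nmi): east 36.8 sin 43° = 25.10, north 36.8 cos 43° = 26.91
Leg 2 (135°, 25.3 nmi): east 25.3 sin 135° = 17.89, north 25.3 cos 135° = -17.89
Summing: 42.99 nmi east, 9.02 nmi north → (42.99, 9.02).

(42.99, 9.02)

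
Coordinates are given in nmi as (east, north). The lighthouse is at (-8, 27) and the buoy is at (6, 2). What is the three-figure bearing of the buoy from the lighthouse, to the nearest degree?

151°

Δeast = 6 − -8 = 14.00; Δnorth = 2 − 27 = -25.00.
Bearing = atan2(Δeast, Δnorth) mod 360° = 150.75° ≈ 151°.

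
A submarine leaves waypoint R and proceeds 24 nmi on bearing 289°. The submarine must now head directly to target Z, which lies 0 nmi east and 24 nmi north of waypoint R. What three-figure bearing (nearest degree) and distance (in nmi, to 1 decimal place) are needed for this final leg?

Leg 1 (289°, 24 nmi): east 24 sin 289° = -22.69, north 24 cos 289° = 7.81
Current position: (-22.69, 7.81). Target: (0, 24). Remaining: Δeast = 22.69, Δnorth = 16.19.
Bearing = atan2(22.69, 16.19) mod 360° = 54.50°; distance = √((22.69)² + (16.19)²) = 27.874 nmi.

054°, 27.9 nmi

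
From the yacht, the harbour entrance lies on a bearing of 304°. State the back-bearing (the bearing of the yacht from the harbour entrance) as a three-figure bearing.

124°

Back-bearing = 304° − 180° = 124°.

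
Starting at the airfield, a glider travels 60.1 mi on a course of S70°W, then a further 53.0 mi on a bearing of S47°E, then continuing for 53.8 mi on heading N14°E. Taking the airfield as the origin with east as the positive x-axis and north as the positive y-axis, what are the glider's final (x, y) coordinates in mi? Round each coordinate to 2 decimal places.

Leg 1 (S70°W, 60.1 mi): east 60.1 sin 250° = -56.48, north 60.1 cos 250° = -20.56
Leg 2 (S47°E, 53.0 mi): east 53.0 sin 133° = 38.76, north 53.0 cos 133° = -36.15
Leg 3 (N14°E, 53.8 mi): east 53.8 sin 14° = 13.02, north 53.8 cos 14° = 52.20
Summing: -4.70 mi east, -4.50 mi north → (-4.70, -4.50).

(-4.70, -4.50)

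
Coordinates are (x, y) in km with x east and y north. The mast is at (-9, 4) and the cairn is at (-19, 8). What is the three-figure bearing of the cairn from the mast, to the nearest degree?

Δeast = -19 − -9 = -10.00; Δnorth = 8 − 4 = 4.00.
Bearing = atan2(Δeast, Δnorth) mod 360° = 291.80° ≈ 292°.

292°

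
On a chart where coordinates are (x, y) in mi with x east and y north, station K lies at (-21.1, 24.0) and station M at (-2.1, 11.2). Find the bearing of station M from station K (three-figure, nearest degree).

Δeast = -2.1 − -21.1 = 19.00; Δnorth = 11.2 − 24.0 = -12.80.
Bearing = atan2(Δeast, Δnorth) mod 360° = 123.97° ≈ 124°.

124°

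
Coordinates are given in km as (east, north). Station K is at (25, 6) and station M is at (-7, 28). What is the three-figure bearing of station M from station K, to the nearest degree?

305°

Δeast = -7 − 25 = -32.00; Δnorth = 28 − 6 = 22.00.
Bearing = atan2(Δeast, Δnorth) mod 360° = 304.51° ≈ 305°.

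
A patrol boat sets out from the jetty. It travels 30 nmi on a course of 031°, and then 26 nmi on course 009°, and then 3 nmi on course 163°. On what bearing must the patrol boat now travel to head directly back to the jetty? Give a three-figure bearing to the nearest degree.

203°

Leg 1 (031°, 30 nmi): east 30 sin 31° = 15.45, north 30 cos 31° = 25.72
Leg 2 (009°, 26 nmi): east 26 sin 9° = 4.07, north 26 cos 9° = 25.68
Leg 3 (163°, 3 nmi): east 3 sin 163° = 0.88, north 3 cos 163° = -2.87
Net displacement: 20.40 east, 48.53 north. Direction back to start is (-20.40, -48.53): bearing = atan2(-20.40, -48.53) mod 360° = 202.80° ≈ 203°.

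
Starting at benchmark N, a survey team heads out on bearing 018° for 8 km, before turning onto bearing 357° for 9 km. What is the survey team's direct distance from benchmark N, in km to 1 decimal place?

Leg 1 (018°, 8 km): east 8 sin 18° = 2.47, north 8 cos 18° = 7.61
Leg 2 (357°, 9 km): east 9 sin 357° = -0.47, north 9 cos 357° = 8.99
Net: 2.00 east, 16.60 north. Distance = √((2.00)² + (16.60)²) = 16.716 km.

16.7 km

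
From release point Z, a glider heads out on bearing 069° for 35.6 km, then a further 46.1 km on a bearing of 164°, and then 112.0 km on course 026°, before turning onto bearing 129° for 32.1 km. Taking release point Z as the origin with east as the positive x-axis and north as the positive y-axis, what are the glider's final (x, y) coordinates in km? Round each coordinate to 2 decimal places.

(119.99, 48.91)

Leg 1 (069°, 35.6 km): east 35.6 sin 69° = 33.24, north 35.6 cos 69° = 12.76
Leg 2 (164°, 46.1 km): east 46.1 sin 164° = 12.71, north 46.1 cos 164° = -44.31
Leg 3 (026°, 112.0 km): east 112.0 sin 26° = 49.10, north 112.0 cos 26° = 100.66
Leg 4 (129°, 32.1 km): east 32.1 sin 129° = 24.95, north 32.1 cos 129° = -20.20
Summing: 119.99 km east, 48.91 km north → (119.99, 48.91).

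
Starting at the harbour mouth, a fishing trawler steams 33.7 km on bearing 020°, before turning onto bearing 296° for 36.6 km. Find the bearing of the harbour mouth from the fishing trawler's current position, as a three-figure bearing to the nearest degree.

Leg 1 (020°, 33.7 km): east 33.7 sin 20° = 11.53, north 33.7 cos 20° = 31.67
Leg 2 (296°, 36.6 km): east 36.6 sin 296° = -32.90, north 36.6 cos 296° = 16.04
Net displacement: -21.37 east, 47.71 north. Direction back to start is (21.37, -47.71): bearing = atan2(21.37, -47.71) mod 360° = 155.87° ≈ 156°.

156°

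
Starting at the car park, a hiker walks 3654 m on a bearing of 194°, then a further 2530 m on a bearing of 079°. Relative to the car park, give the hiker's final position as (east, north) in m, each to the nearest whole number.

Leg 1 (194°, 3654 m): east 3654 sin 194° = -883.98, north 3654 cos 194° = -3545.46
Leg 2 (079°, 2530 m): east 2530 sin 79° = 2483.52, north 2530 cos 79° = 482.75
Summing: 1599.53 m east, -3062.71 m north → (1600, -3063).

(1600, -3063)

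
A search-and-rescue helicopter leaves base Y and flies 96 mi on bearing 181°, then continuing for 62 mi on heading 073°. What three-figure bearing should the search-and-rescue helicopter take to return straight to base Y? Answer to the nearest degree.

323°

Leg 1 (181°, 96 mi): east 96 sin 181° = -1.68, north 96 cos 181° = -95.99
Leg 2 (073°, 62 mi): east 62 sin 73° = 59.29, north 62 cos 73° = 18.13
Net displacement: 57.62 east, -77.86 north. Direction back to start is (-57.62, 77.86): bearing = atan2(-57.62, 77.86) mod 360° = 323.50° ≈ 323°.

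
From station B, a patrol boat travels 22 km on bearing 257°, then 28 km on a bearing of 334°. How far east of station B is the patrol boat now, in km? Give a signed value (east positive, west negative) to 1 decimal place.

Leg 1 (257°, 22 km): east 22 sin 257° = -21.44, north 22 cos 257° = -4.95
Leg 2 (334°, 28 km): east 28 sin 334° = -12.27, north 28 cos 334° = 25.17
Net east component: -33.71 km.

-33.7 km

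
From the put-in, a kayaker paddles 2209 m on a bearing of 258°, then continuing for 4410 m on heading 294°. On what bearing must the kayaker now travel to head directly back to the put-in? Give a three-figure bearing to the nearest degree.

Leg 1 (258°, 2209 m): east 2209 sin 258° = -2160.73, north 2209 cos 258° = -459.28
Leg 2 (294°, 4410 m): east 4410 sin 294° = -4028.74, north 4410 cos 294° = 1793.71
Net displacement: -6189.46 east, 1334.43 north. Direction back to start is (6189.46, -1334.43): bearing = atan2(6189.46, -1334.43) mod 360° = 102.17° ≈ 102°.

102°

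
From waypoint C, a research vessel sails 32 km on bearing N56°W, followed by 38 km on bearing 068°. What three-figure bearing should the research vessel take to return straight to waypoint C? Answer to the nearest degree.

195°

Leg 1 (N56°W, 32 km): east 32 sin 304° = -26.53, north 32 cos 304° = 17.89
Leg 2 (068°, 38 km): east 38 sin 68° = 35.23, north 38 cos 68° = 14.24
Net displacement: 8.70 east, 32.13 north. Direction back to start is (-8.70, -32.13): bearing = atan2(-8.70, -32.13) mod 360° = 195.16° ≈ 195°.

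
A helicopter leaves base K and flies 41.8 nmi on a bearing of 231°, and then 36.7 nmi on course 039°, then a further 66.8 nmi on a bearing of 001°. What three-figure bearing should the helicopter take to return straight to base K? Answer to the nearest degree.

Leg 1 (231°, 41.8 nmi): east 41.8 sin 231° = -32.48, north 41.8 cos 231° = -26.31
Leg 2 (039°, 36.7 nmi): east 36.7 sin 39° = 23.10, north 36.7 cos 39° = 28.52
Leg 3 (001°, 66.8 nmi): east 66.8 sin 1° = 1.17, north 66.8 cos 1° = 66.79
Net displacement: -8.22 east, 69.01 north. Direction back to start is (8.22, -69.01): bearing = atan2(8.22, -69.01) mod 360° = 173.20° ≈ 173°.

173°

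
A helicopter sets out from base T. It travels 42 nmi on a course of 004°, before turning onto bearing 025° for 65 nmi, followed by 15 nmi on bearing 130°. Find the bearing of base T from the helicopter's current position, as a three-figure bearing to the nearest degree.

205°

Leg 1 (004°, 42 nmi): east 42 sin 4° = 2.93, north 42 cos 4° = 41.90
Leg 2 (025°, 65 nmi): east 65 sin 25° = 27.47, north 65 cos 25° = 58.91
Leg 3 (130°, 15 nmi): east 15 sin 130° = 11.49, north 15 cos 130° = -9.64
Net displacement: 41.89 east, 91.17 north. Direction back to start is (-41.89, -91.17): bearing = atan2(-41.89, -91.17) mod 360° = 204.68° ≈ 205°.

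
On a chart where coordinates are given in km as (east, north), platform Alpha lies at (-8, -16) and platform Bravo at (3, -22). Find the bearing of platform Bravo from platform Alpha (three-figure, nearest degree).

119°

Δeast = 3 − -8 = 11.00; Δnorth = -22 − -16 = -6.00.
Bearing = atan2(Δeast, Δnorth) mod 360° = 118.61° ≈ 119°.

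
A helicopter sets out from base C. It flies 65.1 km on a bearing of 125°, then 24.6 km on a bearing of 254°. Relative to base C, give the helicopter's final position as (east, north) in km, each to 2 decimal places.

(29.68, -44.12)

Leg 1 (125°, 65.1 km): east 65.1 sin 125° = 53.33, north 65.1 cos 125° = -37.34
Leg 2 (254°, 24.6 km): east 24.6 sin 254° = -23.65, north 24.6 cos 254° = -6.78
Summing: 29.68 km east, -44.12 km north → (29.68, -44.12).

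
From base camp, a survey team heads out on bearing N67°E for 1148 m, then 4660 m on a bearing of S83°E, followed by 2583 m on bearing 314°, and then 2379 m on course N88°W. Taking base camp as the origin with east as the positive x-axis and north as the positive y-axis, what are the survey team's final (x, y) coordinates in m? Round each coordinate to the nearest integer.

(1446, 1758)

Leg 1 (N67°E, 1148 m): east 1148 sin 67° = 1056.74, north 1148 cos 67° = 448.56
Leg 2 (S83°E, 4660 m): east 4660 sin 97° = 4625.27, north 4660 cos 97° = -567.91
Leg 3 (314°, 2583 m): east 2583 sin 314° = -1858.05, north 2583 cos 314° = 1794.30
Leg 4 (N88°W, 2379 m): east 2379 sin 272° = -2377.55, north 2379 cos 272° = 83.03
Summing: 1446.40 m east, 1757.98 m north → (1446, 1758).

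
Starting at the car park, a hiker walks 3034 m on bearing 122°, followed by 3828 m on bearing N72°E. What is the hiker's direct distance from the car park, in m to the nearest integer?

6228 m

Leg 1 (122°, 3034 m): east 3034 sin 122° = 2572.98, north 3034 cos 122° = -1607.78
Leg 2 (N72°E, 3828 m): east 3828 sin 72° = 3640.64, north 3828 cos 72° = 1182.92
Net: 6213.62 east, -424.86 north. Distance = √((6213.62)² + (-424.86)²) = 6228.130 m.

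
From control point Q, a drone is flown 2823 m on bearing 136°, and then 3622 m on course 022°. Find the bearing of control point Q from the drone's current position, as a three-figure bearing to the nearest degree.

248°

Leg 1 (136°, 2823 m): east 2823 sin 136° = 1961.02, north 2823 cos 136° = -2030.70
Leg 2 (022°, 3622 m): east 3622 sin 22° = 1356.83, north 3622 cos 22° = 3358.26
Net displacement: 3317.85 east, 1327.56 north. Direction back to start is (-3317.85, -1327.56): bearing = atan2(-3317.85, -1327.56) mod 360° = 248.19° ≈ 248°.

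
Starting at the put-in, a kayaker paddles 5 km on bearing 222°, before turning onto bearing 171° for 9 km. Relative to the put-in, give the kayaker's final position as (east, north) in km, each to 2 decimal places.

Leg 1 (222°, 5 km): east 5 sin 222° = -3.35, north 5 cos 222° = -3.72
Leg 2 (171°, 9 km): east 9 sin 171° = 1.41, north 9 cos 171° = -8.89
Summing: -1.94 km east, -12.60 km north → (-1.94, -12.60).

(-1.94, -12.60)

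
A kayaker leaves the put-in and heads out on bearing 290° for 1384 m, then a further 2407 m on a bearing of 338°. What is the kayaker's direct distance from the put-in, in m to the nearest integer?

Leg 1 (290°, 1384 m): east 1384 sin 290° = -1300.53, north 1384 cos 290° = 473.36
Leg 2 (338°, 2407 m): east 2407 sin 338° = -901.68, north 2407 cos 338° = 2231.73
Net: -2202.21 east, 2705.09 north. Distance = √((-2202.21)² + (2705.09)²) = 3488.157 m.

3488 m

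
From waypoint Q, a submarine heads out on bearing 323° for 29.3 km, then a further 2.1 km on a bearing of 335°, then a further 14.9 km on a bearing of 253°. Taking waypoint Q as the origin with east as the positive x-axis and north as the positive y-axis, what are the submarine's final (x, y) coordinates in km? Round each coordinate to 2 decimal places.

Leg 1 (323°, 29.3 km): east 29.3 sin 323° = -17.63, north 29.3 cos 323° = 23.40
Leg 2 (335°, 2.1 km): east 2.1 sin 335° = -0.89, north 2.1 cos 335° = 1.90
Leg 3 (253°, 14.9 km): east 14.9 sin 253° = -14.25, north 14.9 cos 253° = -4.36
Summing: -32.77 km east, 20.95 km north → (-32.77, 20.95).

(-32.77, 20.95)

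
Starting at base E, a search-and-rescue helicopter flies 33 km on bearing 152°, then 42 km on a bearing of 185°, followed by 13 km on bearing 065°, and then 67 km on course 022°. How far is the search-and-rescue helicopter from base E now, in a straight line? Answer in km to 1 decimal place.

Leg 1 (152°, 33 km): east 33 sin 152° = 15.49, north 33 cos 152° = -29.14
Leg 2 (185°, 42 km): east 42 sin 185° = -3.66, north 42 cos 185° = -41.84
Leg 3 (065°, 13 km): east 13 sin 65° = 11.78, north 13 cos 65° = 5.49
Leg 4 (022°, 67 km): east 67 sin 22° = 25.10, north 67 cos 22° = 62.12
Net: 48.71 east, -3.36 north. Distance = √((48.71)² + (-3.36)²) = 48.829 km.

48.8 km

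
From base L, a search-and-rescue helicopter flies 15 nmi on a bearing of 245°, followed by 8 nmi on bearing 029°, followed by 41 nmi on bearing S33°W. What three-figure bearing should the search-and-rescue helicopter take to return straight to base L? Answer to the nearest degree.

044°

Leg 1 (245°, 15 nmi): east 15 sin 245° = -13.59, north 15 cos 245° = -6.34
Leg 2 (029°, 8 nmi): east 8 sin 29° = 3.88, north 8 cos 29° = 7.00
Leg 3 (S33°W, 41 nmi): east 41 sin 213° = -22.33, north 41 cos 213° = -34.39
Net displacement: -32.05 east, -33.73 north. Direction back to start is (32.05, 33.73): bearing = atan2(32.05, 33.73) mod 360° = 43.54° ≈ 044°.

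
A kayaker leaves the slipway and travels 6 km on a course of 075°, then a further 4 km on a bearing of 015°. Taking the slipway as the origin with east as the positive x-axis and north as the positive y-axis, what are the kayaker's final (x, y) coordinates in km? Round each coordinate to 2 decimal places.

Leg 1 (075°, 6 km): east 6 sin 75° = 5.80, north 6 cos 75° = 1.55
Leg 2 (015°, 4 km): east 4 sin 15° = 1.04, north 4 cos 15° = 3.86
Summing: 6.83 km east, 5.42 km north → (6.83, 5.42).

(6.83, 5.42)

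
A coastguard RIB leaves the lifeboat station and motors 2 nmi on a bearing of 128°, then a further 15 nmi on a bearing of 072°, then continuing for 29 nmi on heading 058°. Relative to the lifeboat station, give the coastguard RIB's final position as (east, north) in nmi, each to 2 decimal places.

Leg 1 (128°, 2 nmi): east 2 sin 128° = 1.58, north 2 cos 128° = -1.23
Leg 2 (072°, 15 nmi): east 15 sin 72° = 14.27, north 15 cos 72° = 4.64
Leg 3 (058°, 29 nmi): east 29 sin 58° = 24.59, north 29 cos 58° = 15.37
Summing: 40.44 nmi east, 18.77 nmi north → (40.44, 18.77).

(40.44, 18.77)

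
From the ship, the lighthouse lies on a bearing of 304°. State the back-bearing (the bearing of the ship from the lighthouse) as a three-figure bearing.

Back-bearing = 304° − 180° = 124°.

124°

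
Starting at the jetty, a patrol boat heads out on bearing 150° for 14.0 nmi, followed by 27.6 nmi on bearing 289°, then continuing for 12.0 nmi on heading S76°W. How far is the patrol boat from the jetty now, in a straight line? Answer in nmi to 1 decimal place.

31.3 nmi

Leg 1 (150°, 14.0 nmi): east 14.0 sin 150° = 7.00, north 14.0 cos 150° = -12.12
Leg 2 (289°, 27.6 nmi): east 27.6 sin 289° = -26.10, north 27.6 cos 289° = 8.99
Leg 3 (S76°W, 12.0 nmi): east 12.0 sin 256° = -11.64, north 12.0 cos 256° = -2.90
Net: -30.74 east, -6.04 north. Distance = √((-30.74)² + (-6.04)²) = 31.328 nmi.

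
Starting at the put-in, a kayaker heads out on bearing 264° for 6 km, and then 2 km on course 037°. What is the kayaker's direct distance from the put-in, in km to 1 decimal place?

Leg 1 (264°, 6 km): east 6 sin 264° = -5.97, north 6 cos 264° = -0.63
Leg 2 (037°, 2 km): east 2 sin 37° = 1.20, north 2 cos 37° = 1.60
Net: -4.76 east, 0.97 north. Distance = √((-4.76)² + (0.97)²) = 4.861 km.

4.9 km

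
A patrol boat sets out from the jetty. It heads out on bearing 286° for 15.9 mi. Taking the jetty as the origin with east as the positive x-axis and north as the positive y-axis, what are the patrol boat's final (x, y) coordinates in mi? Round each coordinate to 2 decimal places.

(-15.28, 4.38)

Leg 1 (286°, 15.9 mi): east 15.9 sin 286° = -15.28, north 15.9 cos 286° = 4.38
Summing: -15.28 mi east, 4.38 mi north → (-15.28, 4.38).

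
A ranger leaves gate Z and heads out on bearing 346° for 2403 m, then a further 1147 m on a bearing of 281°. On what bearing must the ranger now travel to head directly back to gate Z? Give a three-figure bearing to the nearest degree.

146°

Leg 1 (346°, 2403 m): east 2403 sin 346° = -581.34, north 2403 cos 346° = 2331.62
Leg 2 (281°, 1147 m): east 1147 sin 281° = -1125.93, north 1147 cos 281° = 218.86
Net displacement: -1707.26 east, 2550.48 north. Direction back to start is (1707.26, -2550.48): bearing = atan2(1707.26, -2550.48) mod 360° = 146.20° ≈ 146°.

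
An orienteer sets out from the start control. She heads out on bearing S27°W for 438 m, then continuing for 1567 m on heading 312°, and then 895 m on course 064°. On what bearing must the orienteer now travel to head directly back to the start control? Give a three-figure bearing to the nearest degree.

152°

Leg 1 (S27°W, 438 m): east 438 sin 207° = -198.85, north 438 cos 207° = -390.26
Leg 2 (312°, 1567 m): east 1567 sin 312° = -1164.51, north 1567 cos 312° = 1048.53
Leg 3 (064°, 895 m): east 895 sin 64° = 804.42, north 895 cos 64° = 392.34
Net displacement: -558.94 east, 1050.61 north. Direction back to start is (558.94, -1050.61): bearing = atan2(558.94, -1050.61) mod 360° = 151.99° ≈ 152°.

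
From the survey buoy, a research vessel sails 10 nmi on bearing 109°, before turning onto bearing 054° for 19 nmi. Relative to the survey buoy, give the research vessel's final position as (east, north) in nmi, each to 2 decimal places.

(24.83, 7.91)

Leg 1 (109°, 10 nmi): east 10 sin 109° = 9.46, north 10 cos 109° = -3.26
Leg 2 (054°, 19 nmi): east 19 sin 54° = 15.37, north 19 cos 54° = 11.17
Summing: 24.83 nmi east, 7.91 nmi north → (24.83, 7.91).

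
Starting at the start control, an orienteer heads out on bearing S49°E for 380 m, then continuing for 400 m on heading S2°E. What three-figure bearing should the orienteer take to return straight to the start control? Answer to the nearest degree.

335°

Leg 1 (S49°E, 380 m): east 380 sin 131° = 286.79, north 380 cos 131° = -249.30
Leg 2 (S2°E, 400 m): east 400 sin 178° = 13.96, north 400 cos 178° = -399.76
Net displacement: 300.75 east, -649.06 north. Direction back to start is (-300.75, 649.06): bearing = atan2(-300.75, 649.06) mod 360° = 335.14° ≈ 335°.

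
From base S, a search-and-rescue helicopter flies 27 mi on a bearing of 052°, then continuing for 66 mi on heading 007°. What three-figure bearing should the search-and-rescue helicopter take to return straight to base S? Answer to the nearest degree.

200°

Leg 1 (052°, 27 mi): east 27 sin 52° = 21.28, north 27 cos 52° = 16.62
Leg 2 (007°, 66 mi): east 66 sin 7° = 8.04, north 66 cos 7° = 65.51
Net displacement: 29.32 east, 82.13 north. Direction back to start is (-29.32, -82.13): bearing = atan2(-29.32, -82.13) mod 360° = 199.65° ≈ 200°.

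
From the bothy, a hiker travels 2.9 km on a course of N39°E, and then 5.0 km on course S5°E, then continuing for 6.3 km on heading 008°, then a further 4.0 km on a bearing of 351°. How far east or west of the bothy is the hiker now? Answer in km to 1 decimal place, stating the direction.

Leg 1 (N39°E, 2.9 km): east 2.9 sin 39° = 1.83, north 2.9 cos 39° = 2.25
Leg 2 (S5°E, 5.0 km): east 5.0 sin 175° = 0.44, north 5.0 cos 175° = -4.98
Leg 3 (008°, 6.3 km): east 6.3 sin 8° = 0.88, north 6.3 cos 8° = 6.24
Leg 4 (351°, 4.0 km): east 4.0 sin 351° = -0.63, north 4.0 cos 351° = 3.95
Net east component: 2.51 km.

2.5 km east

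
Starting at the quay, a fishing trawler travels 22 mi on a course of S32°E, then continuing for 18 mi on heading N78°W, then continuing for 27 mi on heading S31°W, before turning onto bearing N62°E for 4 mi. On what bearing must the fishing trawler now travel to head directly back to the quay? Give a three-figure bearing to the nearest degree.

024°

Leg 1 (S32°E, 22 mi): east 22 sin 148° = 11.66, north 22 cos 148° = -18.66
Leg 2 (N78°W, 18 mi): east 18 sin 282° = -17.61, north 18 cos 282° = 3.74
Leg 3 (S31°W, 27 mi): east 27 sin 211° = -13.91, north 27 cos 211° = -23.14
Leg 4 (N62°E, 4 mi): east 4 sin 62° = 3.53, north 4 cos 62° = 1.88
Net displacement: -16.32 east, -36.18 north. Direction back to start is (16.32, 36.18): bearing = atan2(16.32, 36.18) mod 360° = 24.28° ≈ 024°.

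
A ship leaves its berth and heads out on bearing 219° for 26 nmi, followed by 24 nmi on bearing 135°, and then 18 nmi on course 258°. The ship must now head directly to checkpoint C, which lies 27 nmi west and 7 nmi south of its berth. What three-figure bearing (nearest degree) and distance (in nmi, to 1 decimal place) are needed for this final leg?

344°, 35.4 nmi

Leg 1 (219°, 26 nmi): east 26 sin 219° = -16.36, north 26 cos 219° = -20.21
Leg 2 (135°, 24 nmi): east 24 sin 135° = 16.97, north 24 cos 135° = -16.97
Leg 3 (258°, 18 nmi): east 18 sin 258° = -17.61, north 18 cos 258° = -3.74
Current position: (-17.00, -40.92). Target: (-27, -7). Remaining: Δeast = -10.00, Δnorth = 33.92.
Bearing = atan2(-10.00, 33.92) mod 360° = 343.57°; distance = √((-10.00)² + (33.92)²) = 35.363 nmi.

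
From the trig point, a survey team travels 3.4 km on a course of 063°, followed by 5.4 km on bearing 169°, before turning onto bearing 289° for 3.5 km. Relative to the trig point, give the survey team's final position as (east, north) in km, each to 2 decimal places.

Leg 1 (063°, 3.4 km): east 3.4 sin 63° = 3.03, north 3.4 cos 63° = 1.54
Leg 2 (169°, 5.4 km): east 5.4 sin 169° = 1.03, north 5.4 cos 169° = -5.30
Leg 3 (289°, 3.5 km): east 3.5 sin 289° = -3.31, north 3.5 cos 289° = 1.14
Summing: 0.75 km east, -2.62 km north → (0.75, -2.62).

(0.75, -2.62)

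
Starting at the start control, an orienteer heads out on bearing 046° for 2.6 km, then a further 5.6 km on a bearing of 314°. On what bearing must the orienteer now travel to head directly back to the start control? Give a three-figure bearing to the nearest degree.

Leg 1 (046°, 2.6 km): east 2.6 sin 46° = 1.87, north 2.6 cos 46° = 1.81
Leg 2 (314°, 5.6 km): east 5.6 sin 314° = -4.03, north 5.6 cos 314° = 3.89
Net displacement: -2.16 east, 5.70 north. Direction back to start is (2.16, -5.70): bearing = atan2(2.16, -5.70) mod 360° = 159.25° ≈ 159°.

159°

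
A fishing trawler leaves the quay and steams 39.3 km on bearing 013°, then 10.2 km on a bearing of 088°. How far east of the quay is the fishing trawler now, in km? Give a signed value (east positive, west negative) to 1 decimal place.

Leg 1 (013°, 39.3 km): east 39.3 sin 13° = 8.84, north 39.3 cos 13° = 38.29
Leg 2 (088°, 10.2 km): east 10.2 sin 88° = 10.19, north 10.2 cos 88° = 0.36
Net east component: 19.03 km.

19.0 km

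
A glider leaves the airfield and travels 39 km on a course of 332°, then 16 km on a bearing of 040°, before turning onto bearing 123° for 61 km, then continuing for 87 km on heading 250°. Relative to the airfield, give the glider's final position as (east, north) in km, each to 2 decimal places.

(-38.62, -16.29)

Leg 1 (332°, 39 km): east 39 sin 332° = -18.31, north 39 cos 332° = 34.43
Leg 2 (040°, 16 km): east 16 sin 40° = 10.28, north 16 cos 40° = 12.26
Leg 3 (123°, 61 km): east 61 sin 123° = 51.16, north 61 cos 123° = -33.22
Leg 4 (250°, 87 km): east 87 sin 250° = -81.75, north 87 cos 250° = -29.76
Summing: -38.62 km east, -16.29 km north → (-38.62, -16.29).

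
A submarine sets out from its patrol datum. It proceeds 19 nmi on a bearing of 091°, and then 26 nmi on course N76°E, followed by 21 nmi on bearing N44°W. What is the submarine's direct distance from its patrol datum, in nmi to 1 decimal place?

Leg 1 (091°, 19 nmi): east 19 sin 91° = 19.00, north 19 cos 91° = -0.33
Leg 2 (N76°E, 26 nmi): east 26 sin 76° = 25.23, north 26 cos 76° = 6.29
Leg 3 (N44°W, 21 nmi): east 21 sin 316° = -14.59, north 21 cos 316° = 15.11
Net: 29.64 east, 21.06 north. Distance = √((29.64)² + (21.06)²) = 36.360 nmi.

36.4 nmi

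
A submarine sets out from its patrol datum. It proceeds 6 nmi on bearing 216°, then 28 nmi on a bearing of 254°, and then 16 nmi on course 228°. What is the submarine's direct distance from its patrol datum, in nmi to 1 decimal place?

Leg 1 (216°, 6 nmi): east 6 sin 216° = -3.53, north 6 cos 216° = -4.85
Leg 2 (254°, 28 nmi): east 28 sin 254° = -26.92, north 28 cos 254° = -7.72
Leg 3 (228°, 16 nmi): east 16 sin 228° = -11.89, north 16 cos 228° = -10.71
Net: -42.33 east, -23.28 north. Distance = √((-42.33)² + (-23.28)²) = 48.310 nmi.

48.3 nmi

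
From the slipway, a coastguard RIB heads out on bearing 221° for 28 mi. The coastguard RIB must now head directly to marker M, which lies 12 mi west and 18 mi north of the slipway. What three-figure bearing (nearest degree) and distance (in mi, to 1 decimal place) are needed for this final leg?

009°, 39.6 mi

Leg 1 (221°, 28 mi): east 28 sin 221° = -18.37, north 28 cos 221° = -21.13
Current position: (-18.37, -21.13). Target: (-12, 18). Remaining: Δeast = 6.37, Δnorth = 39.13.
Bearing = atan2(6.37, 39.13) mod 360° = 9.25°; distance = √((6.37)² + (39.13)²) = 39.647 mi.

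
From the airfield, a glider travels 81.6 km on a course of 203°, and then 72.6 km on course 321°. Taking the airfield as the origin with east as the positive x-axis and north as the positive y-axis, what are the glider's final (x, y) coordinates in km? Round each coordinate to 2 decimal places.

Leg 1 (203°, 81.6 km): east 81.6 sin 203° = -31.88, north 81.6 cos 203° = -75.11
Leg 2 (321°, 72.6 km): east 72.6 sin 321° = -45.69, north 72.6 cos 321° = 56.42
Summing: -77.57 km east, -18.69 km north → (-77.57, -18.69).

(-77.57, -18.69)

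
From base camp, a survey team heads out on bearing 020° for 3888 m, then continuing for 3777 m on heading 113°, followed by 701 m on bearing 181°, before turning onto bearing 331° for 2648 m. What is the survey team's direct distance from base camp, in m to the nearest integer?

Leg 1 (020°, 3888 m): east 3888 sin 20° = 1329.77, north 3888 cos 20° = 3653.52
Leg 2 (113°, 3777 m): east 3777 sin 113° = 3476.75, north 3777 cos 113° = -1475.79
Leg 3 (181°, 701 m): east 701 sin 181° = -12.23, north 701 cos 181° = -700.89
Leg 4 (331°, 2648 m): east 2648 sin 331° = -1283.78, north 2648 cos 331° = 2315.99
Net: 3510.51 east, 3792.83 north. Distance = √((3510.51)² + (3792.83)²) = 5168.101 m.

5168 m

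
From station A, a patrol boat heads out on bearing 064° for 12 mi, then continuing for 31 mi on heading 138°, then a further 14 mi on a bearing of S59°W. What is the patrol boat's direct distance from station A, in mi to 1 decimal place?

Leg 1 (064°, 12 mi): east 12 sin 64° = 10.79, north 12 cos 64° = 5.26
Leg 2 (138°, 31 mi): east 31 sin 138° = 20.74, north 31 cos 138° = -23.04
Leg 3 (S59°W, 14 mi): east 14 sin 239° = -12.00, north 14 cos 239° = -7.21
Net: 19.53 east, -24.99 north. Distance = √((19.53)² + (-24.99)²) = 31.713 mi.

31.7 mi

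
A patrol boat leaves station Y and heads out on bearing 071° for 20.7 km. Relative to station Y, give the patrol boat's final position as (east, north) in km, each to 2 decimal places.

(19.57, 6.74)

Leg 1 (071°, 20.7 km): east 20.7 sin 71° = 19.57, north 20.7 cos 71° = 6.74
Summing: 19.57 km east, 6.74 km north → (19.57, 6.74).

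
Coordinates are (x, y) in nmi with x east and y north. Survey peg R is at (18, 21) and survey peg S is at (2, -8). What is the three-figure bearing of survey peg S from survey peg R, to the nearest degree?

209°

Δeast = 2 − 18 = -16.00; Δnorth = -8 − 21 = -29.00.
Bearing = atan2(Δeast, Δnorth) mod 360° = 208.89° ≈ 209°.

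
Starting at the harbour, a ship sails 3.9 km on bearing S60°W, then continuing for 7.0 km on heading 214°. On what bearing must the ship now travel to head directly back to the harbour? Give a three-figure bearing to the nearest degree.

043°

Leg 1 (S60°W, 3.9 km): east 3.9 sin 240° = -3.38, north 3.9 cos 240° = -1.95
Leg 2 (214°, 7.0 km): east 7.0 sin 214° = -3.91, north 7.0 cos 214° = -5.80
Net displacement: -7.29 east, -7.75 north. Direction back to start is (7.29, 7.75): bearing = atan2(7.29, 7.75) mod 360° = 43.24° ≈ 043°.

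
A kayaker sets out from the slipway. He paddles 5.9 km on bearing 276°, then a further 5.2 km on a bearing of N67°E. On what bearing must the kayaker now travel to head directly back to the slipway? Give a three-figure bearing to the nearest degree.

158°

Leg 1 (276°, 5.9 km): east 5.9 sin 276° = -5.87, north 5.9 cos 276° = 0.62
Leg 2 (N67°E, 5.2 km): east 5.2 sin 67° = 4.79, north 5.2 cos 67° = 2.03
Net displacement: -1.08 east, 2.65 north. Direction back to start is (1.08, -2.65): bearing = atan2(1.08, -2.65) mod 360° = 157.80° ≈ 158°.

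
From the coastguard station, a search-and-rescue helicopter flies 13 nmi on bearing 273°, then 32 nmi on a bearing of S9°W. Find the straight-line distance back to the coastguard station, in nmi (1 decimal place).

Leg 1 (273°, 13 nmi): east 13 sin 273° = -12.98, north 13 cos 273° = 0.68
Leg 2 (S9°W, 32 nmi): east 32 sin 189° = -5.01, north 32 cos 189° = -31.61
Net: -17.99 east, -30.93 north. Distance = √((-17.99)² + (-30.93)²) = 35.777 nmi.

35.8 nmi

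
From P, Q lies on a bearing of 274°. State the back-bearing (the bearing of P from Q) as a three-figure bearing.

Back-bearing = 274° − 180° = 094°.

094°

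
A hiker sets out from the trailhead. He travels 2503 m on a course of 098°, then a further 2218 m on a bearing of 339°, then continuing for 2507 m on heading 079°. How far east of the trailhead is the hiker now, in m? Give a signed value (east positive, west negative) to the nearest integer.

4145 m

Leg 1 (098°, 2503 m): east 2503 sin 98° = 2478.64, north 2503 cos 98° = -348.35
Leg 2 (339°, 2218 m): east 2218 sin 339° = -794.86, north 2218 cos 339° = 2070.68
Leg 3 (079°, 2507 m): east 2507 sin 79° = 2460.94, north 2507 cos 79° = 478.36
Net east component: 4144.72 m.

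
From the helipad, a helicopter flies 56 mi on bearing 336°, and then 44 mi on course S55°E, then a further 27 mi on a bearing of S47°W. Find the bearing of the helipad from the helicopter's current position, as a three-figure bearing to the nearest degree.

139°

Leg 1 (336°, 56 mi): east 56 sin 336° = -22.78, north 56 cos 336° = 51.16
Leg 2 (S55°E, 44 mi): east 44 sin 125° = 36.04, north 44 cos 125° = -25.24
Leg 3 (S47°W, 27 mi): east 27 sin 227° = -19.75, north 27 cos 227° = -18.41
Net displacement: -6.48 east, 7.51 north. Direction back to start is (6.48, -7.51): bearing = atan2(6.48, -7.51) mod 360° = 139.20° ≈ 139°.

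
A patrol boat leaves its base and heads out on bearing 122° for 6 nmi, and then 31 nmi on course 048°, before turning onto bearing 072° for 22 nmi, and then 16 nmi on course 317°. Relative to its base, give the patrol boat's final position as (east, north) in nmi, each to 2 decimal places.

Leg 1 (122°, 6 nmi): east 6 sin 122° = 5.09, north 6 cos 122° = -3.18
Leg 2 (048°, 31 nmi): east 31 sin 48° = 23.04, north 31 cos 48° = 20.74
Leg 3 (072°, 22 nmi): east 22 sin 72° = 20.92, north 22 cos 72° = 6.80
Leg 4 (317°, 16 nmi): east 16 sin 317° = -10.91, north 16 cos 317° = 11.70
Summing: 38.14 nmi east, 36.06 nmi north → (38.14, 36.06).

(38.14, 36.06)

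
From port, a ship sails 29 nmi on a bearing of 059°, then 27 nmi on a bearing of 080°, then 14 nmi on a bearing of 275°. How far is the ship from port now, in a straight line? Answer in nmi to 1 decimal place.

Leg 1 (059°, 29 nmi): east 29 sin 59° = 24.86, north 29 cos 59° = 14.94
Leg 2 (080°, 27 nmi): east 27 sin 80° = 26.59, north 27 cos 80° = 4.69
Leg 3 (275°, 14 nmi): east 14 sin 275° = -13.95, north 14 cos 275° = 1.22
Net: 37.50 east, 20.84 north. Distance = √((37.50)² + (20.84)²) = 42.905 nmi.

42.9 nmi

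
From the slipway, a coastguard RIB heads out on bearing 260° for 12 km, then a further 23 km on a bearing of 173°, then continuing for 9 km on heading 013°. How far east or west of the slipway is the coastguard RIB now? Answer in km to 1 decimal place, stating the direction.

7.0 km west

Leg 1 (260°, 12 km): east 12 sin 260° = -11.82, north 12 cos 260° = -2.08
Leg 2 (173°, 23 km): east 23 sin 173° = 2.80, north 23 cos 173° = -22.83
Leg 3 (013°, 9 km): east 9 sin 13° = 2.02, north 9 cos 13° = 8.77
Net east component: -6.99 km.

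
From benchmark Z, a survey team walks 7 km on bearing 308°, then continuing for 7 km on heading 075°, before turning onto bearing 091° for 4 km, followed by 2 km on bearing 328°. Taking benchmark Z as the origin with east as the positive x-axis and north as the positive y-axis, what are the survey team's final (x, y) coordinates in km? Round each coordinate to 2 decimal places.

Leg 1 (308°, 7 km): east 7 sin 308° = -5.52, north 7 cos 308° = 4.31
Leg 2 (075°, 7 km): east 7 sin 75° = 6.76, north 7 cos 75° = 1.81
Leg 3 (091°, 4 km): east 4 sin 91° = 4.00, north 4 cos 91° = -0.07
Leg 4 (328°, 2 km): east 2 sin 328° = -1.06, north 2 cos 328° = 1.70
Summing: 4.18 km east, 7.75 km north → (4.18, 7.75).

(4.18, 7.75)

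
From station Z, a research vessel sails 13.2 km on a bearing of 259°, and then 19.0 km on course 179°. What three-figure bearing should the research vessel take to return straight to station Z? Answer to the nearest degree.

Leg 1 (259°, 13.2 km): east 13.2 sin 259° = -12.96, north 13.2 cos 259° = -2.52
Leg 2 (179°, 19.0 km): east 19.0 sin 179° = 0.33, north 19.0 cos 179° = -19.00
Net displacement: -12.63 east, -21.52 north. Direction back to start is (12.63, 21.52): bearing = atan2(12.63, 21.52) mod 360° = 30.41° ≈ 030°.

030°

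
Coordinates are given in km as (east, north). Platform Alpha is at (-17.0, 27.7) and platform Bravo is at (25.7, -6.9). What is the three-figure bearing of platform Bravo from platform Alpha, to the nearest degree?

Δeast = 25.7 − -17.0 = 42.70; Δnorth = -6.9 − 27.7 = -34.60.
Bearing = atan2(Δeast, Δnorth) mod 360° = 129.02° ≈ 129°.

129°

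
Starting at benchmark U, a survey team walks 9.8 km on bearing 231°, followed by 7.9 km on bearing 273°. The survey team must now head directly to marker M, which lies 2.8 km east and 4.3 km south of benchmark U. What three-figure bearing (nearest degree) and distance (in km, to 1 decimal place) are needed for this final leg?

085°, 18.4 km

Leg 1 (231°, 9.8 km): east 9.8 sin 231° = -7.62, north 9.8 cos 231° = -6.17
Leg 2 (273°, 7.9 km): east 7.9 sin 273° = -7.89, north 7.9 cos 273° = 0.41
Current position: (-15.51, -5.75). Target: (2.8, -4.3). Remaining: Δeast = 18.31, Δnorth = 1.45.
Bearing = atan2(18.31, 1.45) mod 360° = 85.46°; distance = √((18.31)² + (1.45)²) = 18.363 km.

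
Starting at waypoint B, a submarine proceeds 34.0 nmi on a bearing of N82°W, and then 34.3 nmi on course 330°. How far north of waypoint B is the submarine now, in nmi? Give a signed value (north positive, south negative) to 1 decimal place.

34.4 nmi

Leg 1 (N82°W, 34.0 nmi): east 34.0 sin 278° = -33.67, north 34.0 cos 278° = 4.73
Leg 2 (330°, 34.3 nmi): east 34.3 sin 330° = -17.15, north 34.3 cos 330° = 29.70
Net north component: 34.44 nmi.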